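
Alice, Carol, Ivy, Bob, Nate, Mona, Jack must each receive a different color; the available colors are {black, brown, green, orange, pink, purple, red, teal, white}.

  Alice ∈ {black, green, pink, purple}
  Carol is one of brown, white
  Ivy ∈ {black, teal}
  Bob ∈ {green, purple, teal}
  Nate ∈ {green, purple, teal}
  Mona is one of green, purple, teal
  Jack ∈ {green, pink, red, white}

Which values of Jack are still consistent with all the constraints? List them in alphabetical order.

red, white

The 3 variables Bob, Nate, Mona are confined to {green, purple, teal}, which locks those values in; drop them from Alice, Ivy, Jack.
Ivy must be black (only option left). Strike black from Alice.
Alice must be pink (only option left). Eliminate pink elsewhere: Jack.
No further eliminations apply; Jack can still be any of red, white.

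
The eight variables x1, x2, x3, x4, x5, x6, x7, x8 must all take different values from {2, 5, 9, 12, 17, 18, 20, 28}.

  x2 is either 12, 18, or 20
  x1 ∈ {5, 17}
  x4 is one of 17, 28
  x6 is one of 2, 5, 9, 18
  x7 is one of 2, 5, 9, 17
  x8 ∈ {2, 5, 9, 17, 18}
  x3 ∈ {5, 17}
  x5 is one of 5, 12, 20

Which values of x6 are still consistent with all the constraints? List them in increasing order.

The 8 variables draw from only 8 values {2, 5, 9, 12, 17, 18, 20, 28}, so each is used; only x4 can be 28, hence x4 = 28.
The 2 variables x1 and x3 are confined to {5, 17}, which locks those values in; drop them from x5, x6, x7, x8.
x6, x7, x8 share exactly the 3 values {2, 9, 18}; by pigeonhole those values go to them, so strike 2, 9, 18 from x2.
No further eliminations apply; x6 can still be any of 2, 9, 18.

2, 9, 18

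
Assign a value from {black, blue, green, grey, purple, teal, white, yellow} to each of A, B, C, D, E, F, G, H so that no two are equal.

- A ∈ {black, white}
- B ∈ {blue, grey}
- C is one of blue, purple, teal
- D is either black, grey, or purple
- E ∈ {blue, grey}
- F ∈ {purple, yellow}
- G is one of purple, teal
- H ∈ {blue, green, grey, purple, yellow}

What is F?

The 8 variables together cover exactly {black, blue, green, grey, purple, teal, white, yellow} — 8 values for 8 variables — and green appears only in H's list, so H = green.
The 7 still-open variables draw from only 7 values {black, blue, grey, purple, teal, white, yellow}, so each is used; only A can be white, hence A = white.
The 6 still-open variables together cover exactly {black, blue, grey, purple, teal, yellow} — 6 values for 6 variables — and black appears only in D's list, so D = black.
The 5 still-open variables together cover exactly {blue, grey, purple, teal, yellow} — 5 values for 5 variables — and yellow appears only in F's list, so F = yellow.

yellow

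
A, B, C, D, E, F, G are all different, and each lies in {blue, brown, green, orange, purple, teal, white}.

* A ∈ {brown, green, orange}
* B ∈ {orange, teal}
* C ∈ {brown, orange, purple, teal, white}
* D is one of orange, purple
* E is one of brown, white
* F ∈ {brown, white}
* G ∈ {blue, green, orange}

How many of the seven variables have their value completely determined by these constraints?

2

The 7 variables together cover exactly {blue, brown, green, orange, purple, teal, white} — 7 values for 7 variables — and blue appears only in G's list, so G = blue.
Among the 6 still-open variables, green fits only A (and all 6 values in {brown, green, orange, purple, teal, white} must be used), so A = green.
E and F between them cover only {brown, white} — a naked pair. Remove those values from C.
Determined: A=green, G=blue. The other variables each still have more than one consistent value. That makes 2.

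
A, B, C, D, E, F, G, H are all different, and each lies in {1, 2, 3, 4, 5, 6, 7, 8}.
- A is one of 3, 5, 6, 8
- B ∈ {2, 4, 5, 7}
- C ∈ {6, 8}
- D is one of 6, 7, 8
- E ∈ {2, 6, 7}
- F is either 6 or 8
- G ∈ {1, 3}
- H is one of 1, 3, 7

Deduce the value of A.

The 8 variables draw from only 8 values {1, 2, 3, 4, 5, 6, 7, 8}, so each is used; only B can be 4, hence B = 4.
The 7 still-open variables together cover exactly {1, 2, 3, 5, 6, 7, 8} — 7 values for 7 variables — and 2 appears only in E's list, so E = 2.
Among the 6 still-open variables, 5 fits only A (and all 6 values in {1, 3, 5, 6, 7, 8} must be used), so A = 5.

5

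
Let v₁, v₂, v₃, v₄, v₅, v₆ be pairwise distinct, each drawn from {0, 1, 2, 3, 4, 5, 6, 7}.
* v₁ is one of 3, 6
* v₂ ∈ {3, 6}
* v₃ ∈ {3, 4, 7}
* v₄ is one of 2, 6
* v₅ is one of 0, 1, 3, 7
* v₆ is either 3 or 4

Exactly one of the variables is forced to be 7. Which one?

v₁ and v₂ share exactly the 2 values {3, 6}; by pigeonhole those values go to them, so strike 3, 6 from v₃, v₄, v₅, v₆.
v₄ has just one choice, so v₄ = 2.
v₆ must be 4 (only option left). Strike 4 from v₃.
So 7 goes to v₃.

v₃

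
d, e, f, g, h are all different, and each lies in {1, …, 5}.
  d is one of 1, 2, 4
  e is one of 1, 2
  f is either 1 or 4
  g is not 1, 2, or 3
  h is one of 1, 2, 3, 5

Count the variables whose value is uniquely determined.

2

Among the 5 variables, 3 fits only h (and all 5 values in {1, 2, 3, 4, 5} must be used), so h = 3.
Among the 4 still-open variables, 5 fits only g (and all 4 values in {1, 2, 4, 5} must be used), so g = 5.
Determined: g=5, h=3. The other variables each still have more than one consistent value. That makes 2.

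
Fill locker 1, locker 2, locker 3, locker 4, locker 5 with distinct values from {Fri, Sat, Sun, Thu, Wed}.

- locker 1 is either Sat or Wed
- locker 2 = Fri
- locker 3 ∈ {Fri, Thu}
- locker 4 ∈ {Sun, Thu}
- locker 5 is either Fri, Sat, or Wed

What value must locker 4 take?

locker 2 has just one choice, so locker 2 = Fri. Remove Fri from locker 3, locker 5.
locker 3 has just one choice, so locker 3 = Thu. Strike Thu from locker 4.
So locker 4 = Sun.

Sun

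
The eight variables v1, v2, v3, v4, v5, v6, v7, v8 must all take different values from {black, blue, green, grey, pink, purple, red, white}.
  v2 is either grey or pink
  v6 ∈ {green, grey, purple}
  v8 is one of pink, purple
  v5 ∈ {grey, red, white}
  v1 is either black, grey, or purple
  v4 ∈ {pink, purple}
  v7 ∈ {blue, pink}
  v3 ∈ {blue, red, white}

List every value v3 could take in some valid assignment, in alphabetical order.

The 8 variables draw from only 8 values {black, blue, green, grey, pink, purple, red, white}, so each is used; only v1 can be black, hence v1 = black.
The 7 still-open variables together cover exactly {blue, green, grey, pink, purple, red, white} — 7 values for 7 variables — and green appears only in v6's list, so v6 = green.
v4 and v8 share exactly the 2 values {pink, purple}; by pigeonhole those values go to them, so strike pink, purple from v2, v7.
That leaves v2 = grey. Strike grey from v5.
v7 has just one choice, so v7 = blue. Eliminate blue elsewhere: v3.
No further eliminations apply; v3 can still be any of red, white.

red, white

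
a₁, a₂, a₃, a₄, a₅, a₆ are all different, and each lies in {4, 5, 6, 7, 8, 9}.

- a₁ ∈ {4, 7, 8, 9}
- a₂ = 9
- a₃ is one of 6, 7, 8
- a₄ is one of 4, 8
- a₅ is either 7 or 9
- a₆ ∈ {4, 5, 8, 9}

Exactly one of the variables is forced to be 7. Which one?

a₅

a₂'s domain is down to {9}, so a₂ = 9. Strike 9 from a₁, a₅, a₆.
So 7 goes to a₅.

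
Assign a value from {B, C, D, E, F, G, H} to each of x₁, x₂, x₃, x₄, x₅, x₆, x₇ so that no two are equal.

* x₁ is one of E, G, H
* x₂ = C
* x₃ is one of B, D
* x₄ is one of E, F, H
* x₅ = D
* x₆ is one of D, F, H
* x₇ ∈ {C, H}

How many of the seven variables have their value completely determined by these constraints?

x₂ must be C (only option left). Eliminate C elsewhere: x₇.
x₅ has just one choice, so x₅ = D. Strike D from x₃, x₆.
x₇ has just one choice, so x₇ = H. Remove H from x₁, x₄, x₆.
x₃ must be B (only option left).
x₆ must be F (only option left). Remove F from x₄.
x₄ must be E (only option left). Remove E from x₁.
x₁ must be G (only option left).
Every variable is fixed: x₁=G, x₂=C, x₃=B, x₄=E, x₅=D, x₆=F, x₇=H. That makes 7.

7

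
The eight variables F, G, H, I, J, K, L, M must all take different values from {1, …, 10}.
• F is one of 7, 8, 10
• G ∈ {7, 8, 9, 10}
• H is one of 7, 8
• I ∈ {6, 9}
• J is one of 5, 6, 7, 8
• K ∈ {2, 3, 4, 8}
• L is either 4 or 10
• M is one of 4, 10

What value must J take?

5

L and M share exactly the 2 values {4, 10}; by pigeonhole those values go to them, so strike 4, 10 from F, G, K.
F and H between them cover only {7, 8} — a naked pair. Remove those values from G, J, K.
G has just one choice, so G = 9. Remove 9 from I.
That leaves I = 6. Eliminate 6 elsewhere: J.
So J = 5.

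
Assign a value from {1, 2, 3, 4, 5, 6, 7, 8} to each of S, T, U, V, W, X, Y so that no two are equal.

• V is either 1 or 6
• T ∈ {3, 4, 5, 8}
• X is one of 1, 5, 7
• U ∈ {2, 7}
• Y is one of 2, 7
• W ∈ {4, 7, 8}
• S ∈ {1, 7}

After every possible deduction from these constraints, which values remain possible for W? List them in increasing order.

4, 8

U and Y between them cover only {2, 7} — a naked pair. Remove those values from S, W, X.
S's domain is down to {1}, so S = 1. Eliminate 1 elsewhere: V, X.
V's domain is down to {6}, so V = 6.
That leaves X = 5. Eliminate 5 elsewhere: T.
No further eliminations apply; W can still be any of 4, 8.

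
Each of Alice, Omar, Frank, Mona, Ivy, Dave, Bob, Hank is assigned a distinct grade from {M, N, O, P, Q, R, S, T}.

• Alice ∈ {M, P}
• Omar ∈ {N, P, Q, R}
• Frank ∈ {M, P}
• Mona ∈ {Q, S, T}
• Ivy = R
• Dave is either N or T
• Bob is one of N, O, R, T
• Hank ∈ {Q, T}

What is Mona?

S

Ivy must be R (only option left). So Omar, Bob can't be R.
Among the 7 still-open variables, O fits only Bob (and all 7 values in {M, N, O, P, Q, S, T} must be used), so Bob = O.
The 6 still-open variables together cover exactly {M, N, P, Q, S, T} — 6 values for 6 variables — and S appears only in Mona's list, so Mona = S.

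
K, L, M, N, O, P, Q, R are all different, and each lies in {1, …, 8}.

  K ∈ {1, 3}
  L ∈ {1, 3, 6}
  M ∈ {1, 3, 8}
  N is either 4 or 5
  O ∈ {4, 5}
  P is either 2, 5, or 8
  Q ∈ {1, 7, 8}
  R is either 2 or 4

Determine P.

The 8 variables draw from only 8 values {1, 2, 3, 4, 5, 6, 7, 8}, so each is used; only L can be 6, hence L = 6.
The 7 still-open variables draw from only 7 values {1, 2, 3, 4, 5, 7, 8}, so each is used; only Q can be 7, hence Q = 7.
N and O share exactly the 2 values {4, 5}; by pigeonhole those values go to them, so strike 4, 5 from P, R.
R must be 2 (only option left). Strike 2 from P.
So P = 8.

8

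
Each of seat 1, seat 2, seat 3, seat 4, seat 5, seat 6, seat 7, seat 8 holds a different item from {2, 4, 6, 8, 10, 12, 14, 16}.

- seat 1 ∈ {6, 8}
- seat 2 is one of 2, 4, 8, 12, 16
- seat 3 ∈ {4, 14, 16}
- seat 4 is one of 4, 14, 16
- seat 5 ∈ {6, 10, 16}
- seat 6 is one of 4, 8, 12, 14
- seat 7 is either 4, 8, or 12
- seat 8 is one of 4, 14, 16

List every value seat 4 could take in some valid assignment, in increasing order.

4, 14, 16

The 8 variables draw from only 8 values {2, 4, 6, 8, 10, 12, 14, 16}, so each is used; only seat 2 can be 2, hence seat 2 = 2.
The 7 still-open variables together cover exactly {4, 6, 8, 10, 12, 14, 16} — 7 values for 7 variables — and 10 appears only in seat 5's list, so seat 5 = 10.
The 6 still-open variables draw from only 6 values {4, 6, 8, 12, 14, 16}, so each is used; only seat 1 can be 6, hence seat 1 = 6.
seat 3, seat 4, seat 8 share exactly the 3 values {4, 14, 16}; by pigeonhole those values go to them, so strike 4, 14, 16 from seat 6, seat 7.
No further eliminations apply; seat 4 can still be any of 4, 14, 16.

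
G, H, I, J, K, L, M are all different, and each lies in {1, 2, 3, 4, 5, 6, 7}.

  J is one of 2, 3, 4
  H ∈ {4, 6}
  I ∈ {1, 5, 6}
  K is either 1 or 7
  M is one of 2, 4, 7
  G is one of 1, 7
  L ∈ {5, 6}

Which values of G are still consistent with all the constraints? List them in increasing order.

1, 7

The 7 variables together cover exactly {1, 2, 3, 4, 5, 6, 7} — 7 values for 7 variables — and 3 appears only in J's list, so J = 3.
The 6 still-open variables together cover exactly {1, 2, 4, 5, 6, 7} — 6 values for 6 variables — and 2 appears only in M's list, so M = 2.
Among the 5 still-open variables, 4 fits only H (and all 5 values in {1, 4, 5, 6, 7} must be used), so H = 4.
The 2 variables G and K are confined to {1, 7}, which locks those values in; drop them from I.
No further eliminations apply; G can still be any of 1, 7.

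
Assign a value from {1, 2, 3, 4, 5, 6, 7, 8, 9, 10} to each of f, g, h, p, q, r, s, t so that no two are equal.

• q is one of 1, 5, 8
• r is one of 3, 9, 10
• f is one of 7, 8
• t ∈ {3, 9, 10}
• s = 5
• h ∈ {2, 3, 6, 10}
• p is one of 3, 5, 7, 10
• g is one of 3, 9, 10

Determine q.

s's domain is down to {5}, so s = 5. Remove 5 from p, q.
The 3 variables g, r, t are confined to {3, 9, 10}, which locks those values in; drop them from h, p.
p must be 7 (only option left). Eliminate 7 elsewhere: f.
f has just one choice, so f = 8. Eliminate 8 elsewhere: q.
So q = 1.

1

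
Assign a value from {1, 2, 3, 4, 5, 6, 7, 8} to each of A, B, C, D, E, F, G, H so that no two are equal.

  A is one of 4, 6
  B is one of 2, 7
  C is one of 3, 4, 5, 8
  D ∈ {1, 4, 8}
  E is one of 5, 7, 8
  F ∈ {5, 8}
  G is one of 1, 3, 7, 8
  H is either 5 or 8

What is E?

7

The 8 variables together cover exactly {1, 2, 3, 4, 5, 6, 7, 8} — 8 values for 8 variables — and 2 appears only in B's list, so B = 2.
The 7 still-open variables draw from only 7 values {1, 3, 4, 5, 6, 7, 8}, so each is used; only A can be 6, hence A = 6.
F and H share exactly the 2 values {5, 8}; by pigeonhole those values go to them, so strike 5, 8 from C, D, E, G.
So E = 7.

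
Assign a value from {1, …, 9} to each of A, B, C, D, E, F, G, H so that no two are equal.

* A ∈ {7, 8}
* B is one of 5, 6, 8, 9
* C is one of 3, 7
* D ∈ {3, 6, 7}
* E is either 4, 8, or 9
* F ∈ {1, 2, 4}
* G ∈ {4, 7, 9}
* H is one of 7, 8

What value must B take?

A and H between them cover only {7, 8} — a naked pair. Remove those values from B, C, D, E, G.
C must be 3 (only option left). Remove 3 from D.
That leaves D = 6. Eliminate 6 elsewhere: B.
E and G share exactly the 2 values {4, 9}; by pigeonhole those values go to them, so strike 4, 9 from B, F.
So B = 5.

5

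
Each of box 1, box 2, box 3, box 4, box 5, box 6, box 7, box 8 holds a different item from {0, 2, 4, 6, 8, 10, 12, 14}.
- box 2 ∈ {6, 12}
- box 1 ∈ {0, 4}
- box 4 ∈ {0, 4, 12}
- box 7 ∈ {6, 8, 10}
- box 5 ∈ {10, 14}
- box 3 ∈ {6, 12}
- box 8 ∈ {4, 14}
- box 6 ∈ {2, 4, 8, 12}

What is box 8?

14

The 8 variables together cover exactly {0, 2, 4, 6, 8, 10, 12, 14} — 8 values for 8 variables — and 2 appears only in box 6's list, so box 6 = 2.
The 7 still-open variables together cover exactly {0, 4, 6, 8, 10, 12, 14} — 7 values for 7 variables — and 8 appears only in box 7's list, so box 7 = 8.
Among the 6 still-open variables, 10 fits only box 5 (and all 6 values in {0, 4, 6, 10, 12, 14} must be used), so box 5 = 10.
The 5 still-open variables draw from only 5 values {0, 4, 6, 12, 14}, so each is used; only box 8 can be 14, hence box 8 = 14.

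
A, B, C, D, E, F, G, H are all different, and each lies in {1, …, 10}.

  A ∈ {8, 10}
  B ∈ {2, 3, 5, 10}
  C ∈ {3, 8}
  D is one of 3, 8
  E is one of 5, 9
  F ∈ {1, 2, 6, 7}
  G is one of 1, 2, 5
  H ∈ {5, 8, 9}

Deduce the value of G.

The 2 variables C and D are confined to {3, 8}, which locks those values in; drop them from A, B, H.
A must be 10 (only option left). So B can't be 10.
E and H share exactly the 2 values {5, 9}; by pigeonhole those values go to them, so strike 5, 9 from B, G.
B's domain is down to {2}, so B = 2. Remove 2 from F, G.
So G = 1.

1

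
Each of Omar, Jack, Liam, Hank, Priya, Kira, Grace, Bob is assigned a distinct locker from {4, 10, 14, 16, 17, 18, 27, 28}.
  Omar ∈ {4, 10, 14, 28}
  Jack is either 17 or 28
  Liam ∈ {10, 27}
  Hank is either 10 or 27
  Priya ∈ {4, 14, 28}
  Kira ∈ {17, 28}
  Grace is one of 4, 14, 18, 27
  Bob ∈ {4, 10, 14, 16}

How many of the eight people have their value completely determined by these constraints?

The 8 variables together cover exactly {4, 10, 14, 16, 17, 18, 27, 28} — 8 values for 8 variables — and 16 appears only in Bob's list, so Bob = 16.
The 7 still-open variables draw from only 7 values {4, 10, 14, 17, 18, 27, 28}, so each is used; only Grace can be 18, hence Grace = 18.
Jack and Kira between them cover only {17, 28} — a naked pair. Remove those values from Omar, Priya.
Liam and Hank between them cover only {10, 27} — a naked pair. Remove those values from Omar.
Determined: Grace=18, Bob=16. The other people each still have more than one consistent value. That makes 2.

2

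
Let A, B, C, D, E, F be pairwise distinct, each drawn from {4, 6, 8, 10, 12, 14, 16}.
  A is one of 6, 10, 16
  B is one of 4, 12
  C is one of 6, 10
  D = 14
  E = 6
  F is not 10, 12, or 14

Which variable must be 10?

C

D has just one choice, so D = 14.
E has just one choice, so E = 6. So A, C, F can't be 6.
So 10 goes to C.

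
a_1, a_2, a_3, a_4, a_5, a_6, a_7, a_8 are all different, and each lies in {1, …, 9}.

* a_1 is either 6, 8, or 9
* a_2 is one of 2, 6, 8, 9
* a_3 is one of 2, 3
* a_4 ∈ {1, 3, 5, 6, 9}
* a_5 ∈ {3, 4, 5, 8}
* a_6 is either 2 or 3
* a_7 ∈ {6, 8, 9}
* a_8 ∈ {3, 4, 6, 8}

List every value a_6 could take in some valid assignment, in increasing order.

2, 3

The 8 variables draw from only 8 values {1, 2, 3, 4, 5, 6, 8, 9}, so each is used; only a_4 can be 1, hence a_4 = 1.
The 7 still-open variables together cover exactly {2, 3, 4, 5, 6, 8, 9} — 7 values for 7 variables — and 5 appears only in a_5's list, so a_5 = 5.
The 6 still-open variables together cover exactly {2, 3, 4, 6, 8, 9} — 6 values for 6 variables — and 4 appears only in a_8's list, so a_8 = 4.
a_3 and a_6 share exactly the 2 values {2, 3}; by pigeonhole those values go to them, so strike 2, 3 from a_2.
No further eliminations apply; a_6 can still be any of 2, 3.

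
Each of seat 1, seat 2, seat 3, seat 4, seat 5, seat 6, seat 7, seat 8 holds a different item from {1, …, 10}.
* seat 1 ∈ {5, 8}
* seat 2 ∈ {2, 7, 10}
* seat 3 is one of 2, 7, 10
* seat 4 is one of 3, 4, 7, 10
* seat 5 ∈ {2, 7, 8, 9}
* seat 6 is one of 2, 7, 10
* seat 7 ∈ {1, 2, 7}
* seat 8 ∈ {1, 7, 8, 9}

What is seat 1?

5

The 3 variables seat 2, seat 3, seat 6 are confined to {2, 7, 10}, which locks those values in; drop them from seat 4, seat 5, seat 7, seat 8.
seat 7's domain is down to {1}, so seat 7 = 1. So seat 8 can't be 1.
seat 5 and seat 8 share exactly the 2 values {8, 9}; by pigeonhole those values go to them, so strike 8, 9 from seat 1.
So seat 1 = 5.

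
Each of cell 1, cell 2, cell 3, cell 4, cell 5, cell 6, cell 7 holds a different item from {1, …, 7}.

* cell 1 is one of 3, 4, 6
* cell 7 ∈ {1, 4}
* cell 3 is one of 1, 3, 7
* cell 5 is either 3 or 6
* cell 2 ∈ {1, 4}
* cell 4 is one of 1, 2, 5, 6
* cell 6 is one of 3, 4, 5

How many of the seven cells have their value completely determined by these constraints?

The 7 variables together cover exactly {1, 2, 3, 4, 5, 6, 7} — 7 values for 7 variables — and 2 appears only in cell 4's list, so cell 4 = 2.
Among the 6 still-open variables, 5 fits only cell 6 (and all 6 values in {1, 3, 4, 5, 6, 7} must be used), so cell 6 = 5.
Among the 5 still-open variables, 7 fits only cell 3 (and all 5 values in {1, 3, 4, 6, 7} must be used), so cell 3 = 7.
The 2 variables cell 2 and cell 7 are confined to {1, 4}, which locks those values in; drop them from cell 1.
Determined: cell 3=7, cell 4=2, cell 6=5. The other cells each still have more than one consistent value. That makes 3.

3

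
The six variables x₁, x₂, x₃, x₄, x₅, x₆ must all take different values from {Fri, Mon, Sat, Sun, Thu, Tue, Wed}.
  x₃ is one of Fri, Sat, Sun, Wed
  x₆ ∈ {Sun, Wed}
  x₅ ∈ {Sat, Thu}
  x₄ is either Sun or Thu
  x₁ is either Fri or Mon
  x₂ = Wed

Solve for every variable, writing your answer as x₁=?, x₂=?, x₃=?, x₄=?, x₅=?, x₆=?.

x₂ has just one choice, so x₂ = Wed. Remove Wed from x₃, x₆.
x₆ has just one choice, so x₆ = Sun. Remove Sun from x₃, x₄.
That leaves x₄ = Thu. Eliminate Thu elsewhere: x₅.
x₅ has just one choice, so x₅ = Sat. So x₃ can't be Sat.
x₃'s domain is down to {Fri}, so x₃ = Fri. Remove Fri from x₁.
That leaves x₁ = Mon.

x₁=Mon, x₂=Wed, x₃=Fri, x₄=Thu, x₅=Sat, x₆=Sun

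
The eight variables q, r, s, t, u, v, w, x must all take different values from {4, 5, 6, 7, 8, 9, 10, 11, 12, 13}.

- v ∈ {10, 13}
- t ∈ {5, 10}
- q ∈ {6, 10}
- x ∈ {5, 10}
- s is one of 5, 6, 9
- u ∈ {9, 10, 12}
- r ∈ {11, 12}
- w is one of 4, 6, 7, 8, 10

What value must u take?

12

The 2 variables t and x are confined to {5, 10}, which locks those values in; drop them from q, s, u, v, w.
q's domain is down to {6}, so q = 6. Strike 6 from s, w.
s must be 9 (only option left). Eliminate 9 elsewhere: u.
So u = 12.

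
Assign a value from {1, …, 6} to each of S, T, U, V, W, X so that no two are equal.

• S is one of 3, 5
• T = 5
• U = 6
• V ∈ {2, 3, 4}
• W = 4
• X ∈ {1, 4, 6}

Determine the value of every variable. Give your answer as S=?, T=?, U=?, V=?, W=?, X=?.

S=3, T=5, U=6, V=2, W=4, X=1

T's domain is down to {5}, so T = 5. Eliminate 5 elsewhere: S.
That leaves U = 6. So X can't be 6.
That leaves W = 4. So V, X can't be 4.
X's domain is down to {1}, so X = 1.
S's domain is down to {3}, so S = 3. Remove 3 from V.
V must be 2 (only option left).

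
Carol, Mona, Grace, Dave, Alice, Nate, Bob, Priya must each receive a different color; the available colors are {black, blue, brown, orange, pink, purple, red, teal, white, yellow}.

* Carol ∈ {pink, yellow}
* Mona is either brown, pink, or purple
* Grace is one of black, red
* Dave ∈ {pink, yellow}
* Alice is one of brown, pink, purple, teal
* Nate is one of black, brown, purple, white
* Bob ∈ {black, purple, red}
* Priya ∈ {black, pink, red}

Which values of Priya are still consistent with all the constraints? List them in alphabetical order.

black, red

The 8 variables draw from only 8 values {black, brown, pink, purple, red, teal, white, yellow}, so each is used; only Alice can be teal, hence Alice = teal.
The 7 still-open variables draw from only 7 values {black, brown, pink, purple, red, white, yellow}, so each is used; only Nate can be white, hence Nate = white.
The 6 still-open variables together cover exactly {black, brown, pink, purple, red, yellow} — 6 values for 6 variables — and brown appears only in Mona's list, so Mona = brown.
Among the 5 still-open variables, purple fits only Bob (and all 5 values in {black, pink, purple, red, yellow} must be used), so Bob = purple.
The 2 variables Carol and Dave are confined to {pink, yellow}, which locks those values in; drop them from Priya.
No further eliminations apply; Priya can still be any of black, red.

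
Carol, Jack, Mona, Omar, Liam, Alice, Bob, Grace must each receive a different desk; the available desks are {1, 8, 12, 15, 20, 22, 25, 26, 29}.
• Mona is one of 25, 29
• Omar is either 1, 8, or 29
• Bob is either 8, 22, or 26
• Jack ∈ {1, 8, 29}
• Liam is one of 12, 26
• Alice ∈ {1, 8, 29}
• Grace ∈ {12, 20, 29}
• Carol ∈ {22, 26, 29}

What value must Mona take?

25

Among the 8 variables, 20 fits only Grace (and all 8 values in {1, 8, 12, 20, 22, 25, 26, 29} must be used), so Grace = 20.
Among the 7 still-open variables, 12 fits only Liam (and all 7 values in {1, 8, 12, 22, 25, 26, 29} must be used), so Liam = 12.
The 6 still-open variables together cover exactly {1, 8, 22, 25, 26, 29} — 6 values for 6 variables — and 25 appears only in Mona's list, so Mona = 25.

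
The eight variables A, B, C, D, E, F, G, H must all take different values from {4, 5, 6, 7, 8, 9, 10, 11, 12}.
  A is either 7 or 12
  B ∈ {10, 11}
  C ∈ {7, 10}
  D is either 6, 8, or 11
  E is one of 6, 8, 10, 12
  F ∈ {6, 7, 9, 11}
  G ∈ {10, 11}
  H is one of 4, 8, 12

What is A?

The 8 variables draw from only 8 values {4, 6, 7, 8, 9, 10, 11, 12}, so each is used; only H can be 4, hence H = 4.
The 7 still-open variables draw from only 7 values {6, 7, 8, 9, 10, 11, 12}, so each is used; only F can be 9, hence F = 9.
The 2 variables B and G are confined to {10, 11}, which locks those values in; drop them from C, D, E.
C must be 7 (only option left). Eliminate 7 elsewhere: A.
So A = 12.

12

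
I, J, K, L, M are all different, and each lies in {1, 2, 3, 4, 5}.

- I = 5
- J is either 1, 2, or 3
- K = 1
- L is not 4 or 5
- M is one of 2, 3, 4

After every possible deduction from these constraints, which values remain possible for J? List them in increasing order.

2, 3

I has just one choice, so I = 5.
That leaves K = 1. Strike 1 from J, L.
The 3 still-open variables together cover exactly {2, 3, 4} — 3 values for 3 variables — and 4 appears only in M's list, so M = 4.
No further eliminations apply; J can still be any of 2, 3.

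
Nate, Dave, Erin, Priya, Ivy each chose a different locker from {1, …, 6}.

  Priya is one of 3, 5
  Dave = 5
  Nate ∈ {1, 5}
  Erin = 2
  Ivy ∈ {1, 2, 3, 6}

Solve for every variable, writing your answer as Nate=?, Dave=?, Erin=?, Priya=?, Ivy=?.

Dave's domain is down to {5}, so Dave = 5. Eliminate 5 elsewhere: Nate, Priya.
That leaves Erin = 2. Eliminate 2 elsewhere: Ivy.
Priya has just one choice, so Priya = 3. Strike 3 from Ivy.
Nate must be 1 (only option left). Eliminate 1 elsewhere: Ivy.
Ivy must be 6 (only option left).

Nate=1, Dave=5, Erin=2, Priya=3, Ivy=6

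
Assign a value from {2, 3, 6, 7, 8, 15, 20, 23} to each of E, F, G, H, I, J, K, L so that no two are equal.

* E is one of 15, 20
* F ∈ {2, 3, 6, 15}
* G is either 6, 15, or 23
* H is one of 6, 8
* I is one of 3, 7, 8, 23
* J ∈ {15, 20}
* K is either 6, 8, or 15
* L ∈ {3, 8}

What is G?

23

The 8 variables draw from only 8 values {2, 3, 6, 7, 8, 15, 20, 23}, so each is used; only F can be 2, hence F = 2.
Among the 7 still-open variables, 7 fits only I (and all 7 values in {3, 6, 7, 8, 15, 20, 23} must be used), so I = 7.
The 6 still-open variables together cover exactly {3, 6, 8, 15, 20, 23} — 6 values for 6 variables — and 3 appears only in L's list, so L = 3.
The 5 still-open variables together cover exactly {6, 8, 15, 20, 23} — 5 values for 5 variables — and 23 appears only in G's list, so G = 23.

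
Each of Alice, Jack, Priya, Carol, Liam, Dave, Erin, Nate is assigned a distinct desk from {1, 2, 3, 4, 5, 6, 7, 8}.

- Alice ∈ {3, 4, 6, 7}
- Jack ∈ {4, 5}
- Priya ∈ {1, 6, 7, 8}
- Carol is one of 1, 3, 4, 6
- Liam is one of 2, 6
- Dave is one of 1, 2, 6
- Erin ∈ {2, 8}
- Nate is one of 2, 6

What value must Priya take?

7

The 8 variables draw from only 8 values {1, 2, 3, 4, 5, 6, 7, 8}, so each is used; only Jack can be 5, hence Jack = 5.
Liam and Nate between them cover only {2, 6} — a naked pair. Remove those values from Alice, Priya, Carol, Dave, Erin.
Dave must be 1 (only option left). So Priya, Carol can't be 1.
Erin has just one choice, so Erin = 8. Remove 8 from Priya.
So Priya = 7.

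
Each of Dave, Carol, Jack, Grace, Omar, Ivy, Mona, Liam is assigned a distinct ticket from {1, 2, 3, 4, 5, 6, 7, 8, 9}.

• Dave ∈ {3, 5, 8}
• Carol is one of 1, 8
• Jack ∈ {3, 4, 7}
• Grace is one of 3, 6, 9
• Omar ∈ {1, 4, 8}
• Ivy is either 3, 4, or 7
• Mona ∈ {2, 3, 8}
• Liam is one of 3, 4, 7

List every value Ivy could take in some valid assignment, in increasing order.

Jack, Ivy, Liam between them cover only {3, 4, 7} — a naked triple. Remove those values from Dave, Grace, Omar, Mona.
The 2 variables Carol and Omar are confined to {1, 8}, which locks those values in; drop them from Dave, Mona.
That leaves Dave = 5.
That leaves Mona = 2.
No further eliminations apply; Ivy can still be any of 3, 4, 7.

3, 4, 7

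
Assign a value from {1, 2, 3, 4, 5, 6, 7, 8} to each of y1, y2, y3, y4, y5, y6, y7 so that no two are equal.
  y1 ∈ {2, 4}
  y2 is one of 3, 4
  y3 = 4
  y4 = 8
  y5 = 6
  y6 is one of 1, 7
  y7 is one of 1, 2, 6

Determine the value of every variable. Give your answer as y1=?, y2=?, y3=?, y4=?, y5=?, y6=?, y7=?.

y1=2, y2=3, y3=4, y4=8, y5=6, y6=7, y7=1

y3's domain is down to {4}, so y3 = 4. Strike 4 from y1, y2.
y4's domain is down to {8}, so y4 = 8.
That leaves y5 = 6. Strike 6 from y7.
y1's domain is down to {2}, so y1 = 2. Eliminate 2 elsewhere: y7.
y2 has just one choice, so y2 = 3.
y7 has just one choice, so y7 = 1. Eliminate 1 elsewhere: y6.
y6's domain is down to {7}, so y6 = 7.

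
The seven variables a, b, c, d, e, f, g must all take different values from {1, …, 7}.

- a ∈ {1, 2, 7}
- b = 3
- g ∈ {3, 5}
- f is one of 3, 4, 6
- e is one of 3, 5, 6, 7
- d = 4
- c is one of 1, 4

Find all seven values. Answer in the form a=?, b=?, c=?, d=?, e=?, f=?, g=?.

a=2, b=3, c=1, d=4, e=7, f=6, g=5

b must be 3 (only option left). Eliminate 3 elsewhere: e, f, g.
d has just one choice, so d = 4. Remove 4 from c, f.
f must be 6 (only option left). Eliminate 6 elsewhere: e.
That leaves g = 5. Strike 5 from e.
c has just one choice, so c = 1. Eliminate 1 elsewhere: a.
e has just one choice, so e = 7. Strike 7 from a.
a's domain is down to {2}, so a = 2.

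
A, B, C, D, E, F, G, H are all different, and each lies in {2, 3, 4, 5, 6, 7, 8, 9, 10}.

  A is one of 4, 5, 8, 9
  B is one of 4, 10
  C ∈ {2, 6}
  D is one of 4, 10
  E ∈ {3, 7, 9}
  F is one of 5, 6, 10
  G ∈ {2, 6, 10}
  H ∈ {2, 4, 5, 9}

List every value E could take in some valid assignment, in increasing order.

3, 7

B and D share exactly the 2 values {4, 10}; by pigeonhole those values go to them, so strike 4, 10 from A, F, G, H.
The 2 variables C and G are confined to {2, 6}, which locks those values in; drop them from F, H.
That leaves F = 5. So A, H can't be 5.
H's domain is down to {9}, so H = 9. Eliminate 9 elsewhere: A, E.
That leaves A = 8.
No further eliminations apply; E can still be any of 3, 7.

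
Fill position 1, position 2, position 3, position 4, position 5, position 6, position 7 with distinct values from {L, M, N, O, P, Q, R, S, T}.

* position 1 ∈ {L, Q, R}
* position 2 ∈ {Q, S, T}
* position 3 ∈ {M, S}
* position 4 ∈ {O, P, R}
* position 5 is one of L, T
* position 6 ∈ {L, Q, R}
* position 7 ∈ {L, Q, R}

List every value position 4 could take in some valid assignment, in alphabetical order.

position 1, position 6, position 7 share exactly the 3 values {L, Q, R}; by pigeonhole those values go to them, so strike L, Q, R from position 2, position 4, position 5.
position 5 has just one choice, so position 5 = T. Remove T from position 2.
position 2 must be S (only option left). So position 3 can't be S.
position 3 has just one choice, so position 3 = M.
No further eliminations apply; position 4 can still be any of O, P.

O, P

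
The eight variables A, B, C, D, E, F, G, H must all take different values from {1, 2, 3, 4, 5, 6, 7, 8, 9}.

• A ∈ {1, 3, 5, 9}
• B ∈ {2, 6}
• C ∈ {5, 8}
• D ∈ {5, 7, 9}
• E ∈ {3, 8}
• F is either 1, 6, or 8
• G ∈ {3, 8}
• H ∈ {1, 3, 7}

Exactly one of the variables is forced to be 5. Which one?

C

Among the 8 variables, 2 fits only B (and all 8 values in {1, 2, 3, 5, 6, 7, 8, 9} must be used), so B = 2.
The 7 still-open variables together cover exactly {1, 3, 5, 6, 7, 8, 9} — 7 values for 7 variables — and 6 appears only in F's list, so F = 6.
E and G between them cover only {3, 8} — a naked pair. Remove those values from A, C, H.
So 5 goes to C.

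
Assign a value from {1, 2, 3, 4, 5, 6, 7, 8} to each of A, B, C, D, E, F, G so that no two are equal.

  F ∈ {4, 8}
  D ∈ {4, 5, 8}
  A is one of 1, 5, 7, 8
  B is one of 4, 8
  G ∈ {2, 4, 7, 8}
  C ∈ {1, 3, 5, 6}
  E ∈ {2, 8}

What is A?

1

B and F share exactly the 2 values {4, 8}; by pigeonhole those values go to them, so strike 4, 8 from A, D, E, G.
D's domain is down to {5}, so D = 5. Strike 5 from A, C.
E must be 2 (only option left). Strike 2 from G.
That leaves G = 7. Remove 7 from A.
So A = 1.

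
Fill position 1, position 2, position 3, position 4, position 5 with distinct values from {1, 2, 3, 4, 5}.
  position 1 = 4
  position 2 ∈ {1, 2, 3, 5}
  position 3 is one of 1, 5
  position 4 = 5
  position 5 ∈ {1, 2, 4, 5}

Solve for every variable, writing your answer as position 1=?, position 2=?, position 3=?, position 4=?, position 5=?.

position 1=4, position 2=3, position 3=1, position 4=5, position 5=2

position 1 must be 4 (only option left). So position 5 can't be 4.
position 4's domain is down to {5}, so position 4 = 5. Strike 5 from position 2, position 3, position 5.
position 3 has just one choice, so position 3 = 1. Remove 1 from position 2, position 5.
position 5 has just one choice, so position 5 = 2. Eliminate 2 elsewhere: position 2.
position 2's domain is down to {3}, so position 2 = 3.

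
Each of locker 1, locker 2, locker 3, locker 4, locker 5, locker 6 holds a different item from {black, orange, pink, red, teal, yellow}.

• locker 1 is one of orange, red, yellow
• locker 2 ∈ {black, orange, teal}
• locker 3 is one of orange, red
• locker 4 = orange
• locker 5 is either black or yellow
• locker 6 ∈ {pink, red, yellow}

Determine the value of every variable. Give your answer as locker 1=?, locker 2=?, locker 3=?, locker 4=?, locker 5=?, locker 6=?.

locker 1=yellow, locker 2=teal, locker 3=red, locker 4=orange, locker 5=black, locker 6=pink

locker 4's domain is down to {orange}, so locker 4 = orange. Strike orange from locker 1, locker 2, locker 3.
locker 3 has just one choice, so locker 3 = red. Strike red from locker 1, locker 6.
locker 1 has just one choice, so locker 1 = yellow. Remove yellow from locker 5, locker 6.
locker 5 has just one choice, so locker 5 = black. Strike black from locker 2.
locker 6 must be pink (only option left).
That leaves locker 2 = teal.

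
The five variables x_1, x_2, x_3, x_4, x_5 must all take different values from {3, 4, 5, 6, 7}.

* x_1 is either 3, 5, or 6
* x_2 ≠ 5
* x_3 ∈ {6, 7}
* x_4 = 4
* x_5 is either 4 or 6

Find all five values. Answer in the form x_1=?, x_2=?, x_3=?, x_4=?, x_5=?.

x_4 must be 4 (only option left). Eliminate 4 elsewhere: x_2, x_5.
x_5 must be 6 (only option left). Strike 6 from x_1, x_2, x_3.
That leaves x_3 = 7. Eliminate 7 elsewhere: x_2.
x_2 has just one choice, so x_2 = 3. Strike 3 from x_1.
x_1 must be 5 (only option left).

x_1=5, x_2=3, x_3=7, x_4=4, x_5=6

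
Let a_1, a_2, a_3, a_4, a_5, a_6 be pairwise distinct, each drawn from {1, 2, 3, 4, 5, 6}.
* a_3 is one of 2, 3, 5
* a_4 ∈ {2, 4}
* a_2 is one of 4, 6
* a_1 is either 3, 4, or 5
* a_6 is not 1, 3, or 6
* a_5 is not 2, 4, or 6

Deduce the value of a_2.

6

The 6 variables together cover exactly {1, 2, 3, 4, 5, 6} — 6 values for 6 variables — and 1 appears only in a_5's list, so a_5 = 1.
Among the 5 still-open variables, 6 fits only a_2 (and all 5 values in {2, 3, 4, 5, 6} must be used), so a_2 = 6.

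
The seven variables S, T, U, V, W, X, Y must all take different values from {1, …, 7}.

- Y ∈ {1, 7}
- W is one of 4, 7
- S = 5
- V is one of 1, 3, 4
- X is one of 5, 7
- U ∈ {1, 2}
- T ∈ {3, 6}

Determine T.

S has just one choice, so S = 5. So X can't be 5.
X's domain is down to {7}, so X = 7. Eliminate 7 elsewhere: W, Y.
Y's domain is down to {1}, so Y = 1. Strike 1 from U, V.
U must be 2 (only option left).
W has just one choice, so W = 4. So V can't be 4.
That leaves V = 3. Eliminate 3 elsewhere: T.
So T = 6.

6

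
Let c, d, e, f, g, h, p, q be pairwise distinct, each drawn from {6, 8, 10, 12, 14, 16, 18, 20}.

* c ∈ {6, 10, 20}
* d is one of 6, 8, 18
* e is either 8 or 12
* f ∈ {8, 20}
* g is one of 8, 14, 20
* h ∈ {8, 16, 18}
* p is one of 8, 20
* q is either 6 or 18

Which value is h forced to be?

The 8 variables draw from only 8 values {6, 8, 10, 12, 14, 16, 18, 20}, so each is used; only c can be 10, hence c = 10.
The 7 still-open variables draw from only 7 values {6, 8, 12, 14, 16, 18, 20}, so each is used; only e can be 12, hence e = 12.
Among the 6 still-open variables, 14 fits only g (and all 6 values in {6, 8, 14, 16, 18, 20} must be used), so g = 14.
The 5 still-open variables together cover exactly {6, 8, 16, 18, 20} — 5 values for 5 variables — and 16 appears only in h's list, so h = 16.

16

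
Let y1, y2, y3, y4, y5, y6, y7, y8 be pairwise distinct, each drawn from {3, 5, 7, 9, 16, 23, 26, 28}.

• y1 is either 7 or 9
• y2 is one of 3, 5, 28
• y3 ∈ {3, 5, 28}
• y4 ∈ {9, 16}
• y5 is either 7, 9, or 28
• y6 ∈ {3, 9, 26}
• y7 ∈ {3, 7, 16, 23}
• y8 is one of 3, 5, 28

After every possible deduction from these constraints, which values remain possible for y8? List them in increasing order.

Among the 8 variables, 23 fits only y7 (and all 8 values in {3, 5, 7, 9, 16, 23, 26, 28} must be used), so y7 = 23.
The 7 still-open variables draw from only 7 values {3, 5, 7, 9, 16, 26, 28}, so each is used; only y4 can be 16, hence y4 = 16.
The 6 still-open variables together cover exactly {3, 5, 7, 9, 26, 28} — 6 values for 6 variables — and 26 appears only in y6's list, so y6 = 26.
y2, y3, y8 share exactly the 3 values {3, 5, 28}; by pigeonhole those values go to them, so strike 3, 5, 28 from y5.
No further eliminations apply; y8 can still be any of 3, 5, 28.

3, 5, 28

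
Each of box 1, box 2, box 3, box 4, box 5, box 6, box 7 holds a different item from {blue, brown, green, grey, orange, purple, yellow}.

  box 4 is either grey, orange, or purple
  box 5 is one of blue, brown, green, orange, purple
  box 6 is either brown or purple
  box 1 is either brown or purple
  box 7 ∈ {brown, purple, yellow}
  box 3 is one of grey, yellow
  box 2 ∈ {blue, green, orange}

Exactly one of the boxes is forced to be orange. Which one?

box 4

The 2 variables box 1 and box 6 are confined to {brown, purple}, which locks those values in; drop them from box 4, box 5, box 7.
box 7's domain is down to {yellow}, so box 7 = yellow. Remove yellow from box 3.
box 3's domain is down to {grey}, so box 3 = grey. So box 4 can't be grey.
So orange goes to box 4.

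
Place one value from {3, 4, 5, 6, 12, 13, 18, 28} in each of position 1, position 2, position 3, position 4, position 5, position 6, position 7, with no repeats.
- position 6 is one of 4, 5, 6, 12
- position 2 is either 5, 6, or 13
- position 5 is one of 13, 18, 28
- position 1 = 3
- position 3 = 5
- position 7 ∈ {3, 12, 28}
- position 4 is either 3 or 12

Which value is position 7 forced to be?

position 1 has just one choice, so position 1 = 3. Eliminate 3 elsewhere: position 4, position 7.
That leaves position 3 = 5. Eliminate 5 elsewhere: position 2, position 6.
position 4's domain is down to {12}, so position 4 = 12. So position 6, position 7 can't be 12.
So position 7 = 28.

28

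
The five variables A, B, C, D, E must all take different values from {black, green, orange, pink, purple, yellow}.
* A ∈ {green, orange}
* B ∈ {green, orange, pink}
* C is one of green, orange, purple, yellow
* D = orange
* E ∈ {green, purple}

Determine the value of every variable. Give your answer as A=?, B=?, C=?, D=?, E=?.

D's domain is down to {orange}, so D = orange. Eliminate orange elsewhere: A, B, C.
That leaves A = green. Remove green from B, C, E.
B must be pink (only option left).
E must be purple (only option left). Strike purple from C.
C must be yellow (only option left).

A=green, B=pink, C=yellow, D=orange, E=purple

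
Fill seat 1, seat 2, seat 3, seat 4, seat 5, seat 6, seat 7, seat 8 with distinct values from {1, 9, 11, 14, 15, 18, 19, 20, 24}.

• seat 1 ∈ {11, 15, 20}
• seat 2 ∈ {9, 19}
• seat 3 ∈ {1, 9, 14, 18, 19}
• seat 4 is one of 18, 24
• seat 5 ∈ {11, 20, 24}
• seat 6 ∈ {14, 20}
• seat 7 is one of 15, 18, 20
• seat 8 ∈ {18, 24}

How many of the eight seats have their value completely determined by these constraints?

The 2 variables seat 4 and seat 8 are confined to {18, 24}, which locks those values in; drop them from seat 3, seat 5, seat 7.
seat 1, seat 5, seat 7 between them cover only {11, 15, 20} — a naked triple. Remove those values from seat 6.
seat 6 must be 14 (only option left). Remove 14 from seat 3.
Determined: seat 6=14. The other seats each still have more than one consistent value. That makes 1.

1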